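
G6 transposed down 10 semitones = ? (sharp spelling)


Reasoning:
G6: chromatic position 7 in octave 6 → absolute = 6×12 + 7 = 79
Transpose down 10: 79 - 10 = 69
69 = 5×12 + 9 → A in octave 5
Result = A5


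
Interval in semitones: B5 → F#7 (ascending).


Working:
Absolute semitone position = octave×12 + chromatic position
B5: 5×12 + 11 = 71
F#7: 7×12 + 6 = 90
Difference = 90 - 71 = 19
= 19 semitones


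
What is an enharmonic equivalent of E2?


Enharmonic notes sound the same pitch but are spelled with different letter names
E and Fb name the same pitch class
= Fb2


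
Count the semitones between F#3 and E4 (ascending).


Absolute semitone position = octave×12 + chromatic position
F#3: 3×12 + 6 = 42
E4: 4×12 + 4 = 52
Difference = 52 - 42 = 10
= 10 semitones


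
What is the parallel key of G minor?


Solution.
Parallel keys share the same tonic but differ in mode
G minor → parallel is G major
= G major


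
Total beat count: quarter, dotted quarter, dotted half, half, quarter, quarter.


Let's work it out.
Beat values:
  quarter = 1 beat
  dotted quarter = 1.5 beats
  dotted half = 3 beats
  half = 2 beats
  quarter = 1 beat
  quarter = 1 beat
Sum = 1 + 1.5 + 3 + 2 + 1 + 1
= 9.5 beats


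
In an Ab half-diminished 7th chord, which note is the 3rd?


Let's work it out.
Half-diminished 7th chord = root + minor 3rd + diminished 5th + minor 7th
Seventh chords stack in thirds, so the letter names are A-C-E-G
Root: Ab
Minor 3rd above Ab: Cb
Diminished 5th above Ab: Ebb
Minor 7th above Ab: Gb
The 3rd = Cb


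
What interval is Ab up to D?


Reasoning:
Letter names: A → D spans 4 letter names → a 4th
Semitones: Ab → D = 6 half-steps
A 4th of 6 semitones is an augmented 4th
= augmented 4th


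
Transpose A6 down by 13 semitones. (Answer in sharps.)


Let's work it out.
A6: chromatic position 9 in octave 6 → absolute = 6×12 + 9 = 81
Transpose down 13: 81 - 13 = 68
68 = 5×12 + 8 → G# in octave 5
Result = G#5


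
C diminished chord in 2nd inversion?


Working:
Root position: C Eb Gb
2nd inversion: move root and 3rd up an octave
Bass note: Gb
Notes (bottom to top) = Gb C Eb


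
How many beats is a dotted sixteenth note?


Working:
Base sixteenth note = 1/4 beats
Dot 1 adds half the previous value: +1/8
One dotted sixteenth = 1/4 + 1/8 = 3/8
= 3/8 beats


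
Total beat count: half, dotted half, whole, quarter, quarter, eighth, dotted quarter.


Step by step:
Beat values:
  half = 2 beats
  dotted half = 3 beats
  whole = 4 beats
  quarter = 1 beat
  quarter = 1 beat
  eighth = 0.5 beats
  dotted quarter = 1.5 beats
Sum = 2 + 3 + 4 + 1 + 1 + 0.5 + 1.5
= 13 beats


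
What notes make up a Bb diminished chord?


Let's work it out.
Diminished triad = root + minor 3rd (3 semitones) + diminished 5th (6 semitones)
A triad on Bb stacks thirds, so the chord tones use letter names B-D-F
Root: Bb
Minor 3rd above Bb: Db
Diminished 5th above Bb: Fb
Chord = Bb Db Fb


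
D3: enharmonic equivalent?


Step by step:
Enharmonic notes sound the same pitch but are spelled with different letter names
D and Ebb name the same pitch class
= Ebb3


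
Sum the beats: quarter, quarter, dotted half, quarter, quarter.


Step by step:
Beat values:
  quarter = 1 beat
  quarter = 1 beat
  dotted half = 3 beats
  quarter = 1 beat
  quarter = 1 beat
Sum = 1 + 1 + 3 + 1 + 1
= 7 beats


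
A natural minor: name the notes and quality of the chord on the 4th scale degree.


Reasoning:
A natural minor scale: A B C D E F G
Diatonic triad on degree 4 stacks scale notes 4, 6, 1: D F A
D→F = 3 semitones; D→A = 7 semitones → minor triad
= D F A (minor)


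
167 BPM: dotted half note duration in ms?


One quarter-note beat = 60000 / BPM = 60000 / 167 ms
Dotted half note = 3 × quarter note
Duration = 3 × 60000 / 167 = 180000 / 167
= 1077.8 ms


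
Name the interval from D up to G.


Letter names: D → G spans 4 letter names → a 4th
Semitones: D → G = 5 half-steps
A 4th of 5 semitones is a perfect 4th
= perfect 4th


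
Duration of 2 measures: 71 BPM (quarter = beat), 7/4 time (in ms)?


Quarter-note beat duration = 60000 / 71 ms
Beats per measure (7/4) = 7
One measure = 7 × 60000 / 71 = 420000 / 71 ms
2 measures = 2 × 420000 / 71 = 840000 / 71
= 11831.0 ms


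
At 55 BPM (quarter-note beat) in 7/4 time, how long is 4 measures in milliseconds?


Step by step:
Quarter-note beat duration = 60000 / 55 ms
Beats per measure (7/4) = 7
One measure = 7 × 60000 / 55 = 420000 / 55 ms
4 measures = 4 × 420000 / 55 = 1680000 / 55
= 30545.5 ms


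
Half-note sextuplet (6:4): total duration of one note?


Sextuplet: 6 notes occupy the space of 4 half notes
Space = 4 × 2 = 8 beats
Each sextuplet note = 8 / 6 = 4/3 beats
= 4/3 beats


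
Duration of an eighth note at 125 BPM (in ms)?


One quarter-note beat = 60000 / BPM = 60000 / 125 ms
Eighth note = 1/2 × quarter note
Duration = 1/2 × 60000 / 125 = 30000 / 125
= 240.0 ms


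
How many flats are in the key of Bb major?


Step by step:
Flat major keys: C(0), F(1), Bb(2), Eb(3), Ab(4), Db(5), Gb(6), Cb(7)
Bb major has 2 flats
Order of flats: Bb Eb Ab Db Gb Cb Fb → first 2: Bb, Eb
= 2 flats


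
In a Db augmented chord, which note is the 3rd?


Step by step:
Augmented triad = root + major 3rd (4 semitones) + augmented 5th (8 semitones)
A triad on Db stacks thirds, so the chord tones use letter names D-F-A
Root: Db
Major 3rd above Db: F
Augmented 5th above Db: A
The 3rd = F


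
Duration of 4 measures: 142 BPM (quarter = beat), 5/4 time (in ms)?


Working:
Quarter-note beat duration = 60000 / 142 ms
Beats per measure (5/4) = 5
One measure = 5 × 60000 / 142 = 300000 / 142 ms
4 measures = 4 × 300000 / 142 = 1200000 / 142
= 8450.7 ms


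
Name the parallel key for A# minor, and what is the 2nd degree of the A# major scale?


Reasoning:
Parallel keys share the same tonic but differ in mode
A# minor → parallel is A# major
A# major scale: A# B# C## D# E# F## G##
= A# major; 2nd degree = B#


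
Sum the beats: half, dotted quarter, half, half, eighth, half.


Beat values:
  half = 2 beats
  dotted quarter = 1.5 beats
  half = 2 beats
  half = 2 beats
  eighth = 0.5 beats
  half = 2 beats
Sum = 2 + 1.5 + 2 + 2 + 0.5 + 2
= 10 beats


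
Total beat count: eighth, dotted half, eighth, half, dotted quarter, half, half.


Solution.
Beat values:
  eighth = 0.5 beats
  dotted half = 3 beats
  eighth = 0.5 beats
  half = 2 beats
  dotted quarter = 1.5 beats
  half = 2 beats
  half = 2 beats
Sum = 0.5 + 3 + 0.5 + 2 + 1.5 + 2 + 2
= 11.5 beats


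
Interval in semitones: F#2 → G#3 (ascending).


Solution.
Absolute semitone position = octave×12 + chromatic position
F#2: 2×12 + 6 = 30
G#3: 3×12 + 8 = 44
Difference = 44 - 30 = 14
= 14 semitones


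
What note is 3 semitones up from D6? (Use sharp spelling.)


Step by step:
D6: chromatic position 2 in octave 6 → absolute = 6×12 + 2 = 74
Transpose up 3: 74 + 3 = 77
77 = 6×12 + 5 → F in octave 6
Result = F6


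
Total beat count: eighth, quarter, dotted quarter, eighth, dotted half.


Reasoning:
Beat values:
  eighth = 0.5 beats
  quarter = 1 beat
  dotted quarter = 1.5 beats
  eighth = 0.5 beats
  dotted half = 3 beats
Sum = 0.5 + 1 + 1.5 + 0.5 + 3
= 6.5 beats


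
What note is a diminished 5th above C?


Working:
A 5th spans 5 letter names, so from C we land on G
A diminished 5th = 6 semitones above C
Spell G at that pitch: Gb
= Gb


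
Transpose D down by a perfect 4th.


Step by step:
perfect 4th: 4 letter names, 5 semitones
Letter: D - 3 → A
Pitch: D - 5 semitones, spelled as an A → A
= A


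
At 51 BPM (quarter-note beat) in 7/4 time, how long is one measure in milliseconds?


Quarter-note beat duration = 60000 / 51 ms
Beats per measure (7/4) = 7
One measure = 7 × 60000 / 51 = 420000 / 51 ms
= 8235.3 ms


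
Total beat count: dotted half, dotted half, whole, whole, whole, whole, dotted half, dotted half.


Reasoning:
Beat values:
  dotted half = 3 beats
  dotted half = 3 beats
  whole = 4 beats
  whole = 4 beats
  whole = 4 beats
  whole = 4 beats
  dotted half = 3 beats
  dotted half = 3 beats
Sum = 3 + 3 + 4 + 4 + 4 + 4 + 3 + 3
= 28 beats


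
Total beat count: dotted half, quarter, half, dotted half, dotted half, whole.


Step by step:
Beat values:
  dotted half = 3 beats
  quarter = 1 beat
  half = 2 beats
  dotted half = 3 beats
  dotted half = 3 beats
  whole = 4 beats
Sum = 3 + 1 + 2 + 3 + 3 + 4
= 16 beats


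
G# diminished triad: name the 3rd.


Solution.
Diminished triad = root + minor 3rd (3 semitones) + diminished 5th (6 semitones)
A triad on G# stacks thirds, so the chord tones use letter names G-B-D
Root: G#
Minor 3rd above G#: B
Diminished 5th above G#: D
The 3rd = B


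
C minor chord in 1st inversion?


Solution.
Root position: C Eb G
1st inversion: move root up an octave
Bass note: Eb
Notes (bottom to top) = Eb G C


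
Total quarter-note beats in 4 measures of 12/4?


Working:
Time signature 12/4: the bottom number 4 means the quarter note gets one count
The top number 12 means 12 quarter-note beats per measure
Total = 12 × 4 measures
= 48 quarter-note beats


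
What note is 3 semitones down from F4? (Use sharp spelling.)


Solution.
F4: chromatic position 5 in octave 4 → absolute = 4×12 + 5 = 53
Transpose down 3: 53 - 3 = 50
50 = 4×12 + 2 → D in octave 4
Result = D4


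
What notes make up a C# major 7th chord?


Let's work it out.
Major 7th chord = root + major 3rd + perfect 5th + major 7th
Seventh chords stack in thirds, so the letter names are C-E-G-B
Root: C#
Major 3rd above C#: E#
Perfect 5th above C#: G#
Major 7th above C#: B#
Chord = C# E# G# B#


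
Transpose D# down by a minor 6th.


minor 6th: 6 letter names, 8 semitones
Letter: D - 5 → F
Pitch: D# - 8 semitones, spelled as an F → F##
= F##


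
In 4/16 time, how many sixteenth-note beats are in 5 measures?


Time signature 4/16: the bottom number 16 means the sixteenth note gets one count
The top number 4 means 4 sixteenth-note beats per measure
Total = 4 × 5 measures
= 20 sixteenth-note beats


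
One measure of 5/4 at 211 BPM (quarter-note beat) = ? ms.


Solution.
Quarter-note beat duration = 60000 / 211 ms
Beats per measure (5/4) = 5
One measure = 5 × 60000 / 211 = 300000 / 211 ms
= 1421.8 ms


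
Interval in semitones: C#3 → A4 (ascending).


Working:
Absolute semitone position = octave×12 + chromatic position
C#3: 3×12 + 1 = 37
A4: 4×12 + 9 = 57
Difference = 57 - 37 = 20
= 20 semitones


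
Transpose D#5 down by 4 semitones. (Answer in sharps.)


Working:
D#5: chromatic position 3 in octave 5 → absolute = 5×12 + 3 = 63
Transpose down 4: 63 - 4 = 59
59 = 4×12 + 11 → B in octave 4
Result = B4


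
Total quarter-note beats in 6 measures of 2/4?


Step by step:
Time signature 2/4: the bottom number 4 means the quarter note gets one count
The top number 2 means 2 quarter-note beats per measure
Total = 2 × 6 measures
= 12 quarter-note beats


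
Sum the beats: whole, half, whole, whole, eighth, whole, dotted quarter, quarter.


Solution.
Beat values:
  whole = 4 beats
  half = 2 beats
  whole = 4 beats
  whole = 4 beats
  eighth = 0.5 beats
  whole = 4 beats
  dotted quarter = 1.5 beats
  quarter = 1 beat
Sum = 4 + 2 + 4 + 4 + 0.5 + 4 + 1.5 + 1
= 21 beats


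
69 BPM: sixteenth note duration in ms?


Reasoning:
One quarter-note beat = 60000 / BPM = 60000 / 69 ms
Sixteenth note = 1/4 × quarter note
Duration = 1/4 × 60000 / 69 = 15000 / 69
= 217.4 ms


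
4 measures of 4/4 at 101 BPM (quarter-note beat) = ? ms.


Quarter-note beat duration = 60000 / 101 ms
Beats per measure (4/4) = 4
One measure = 4 × 60000 / 101 = 240000 / 101 ms
4 measures = 4 × 240000 / 101 = 960000 / 101
= 9505.0 ms


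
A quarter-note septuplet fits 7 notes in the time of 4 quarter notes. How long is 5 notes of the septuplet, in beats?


Septuplet: 7 notes occupy the space of 4 quarter notes
Space = 4 × 1 = 4 beats
Each septuplet note = 4 / 7 = 4/7 beats
5 notes = 5 × 4/7 = 20/7
= 20/7 beats


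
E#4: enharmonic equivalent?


Reasoning:
Enharmonic notes sound the same pitch but are spelled with different letter names
E# and F name the same pitch class
= F4


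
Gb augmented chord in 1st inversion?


Root position: Gb Bb D
1st inversion: move root up an octave
Bass note: Bb
Notes (bottom to top) = Bb D Gb


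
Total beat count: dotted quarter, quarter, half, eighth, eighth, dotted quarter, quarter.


Beat values:
  dotted quarter = 1.5 beats
  quarter = 1 beat
  half = 2 beats
  eighth = 0.5 beats
  eighth = 0.5 beats
  dotted quarter = 1.5 beats
  quarter = 1 beat
Sum = 1.5 + 1 + 2 + 0.5 + 0.5 + 1.5 + 1
= 8 beats


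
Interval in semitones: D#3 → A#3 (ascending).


Working:
Absolute semitone position = octave×12 + chromatic position
D#3: 3×12 + 3 = 39
A#3: 3×12 + 10 = 46
Difference = 46 - 39 = 7
= 7 semitones


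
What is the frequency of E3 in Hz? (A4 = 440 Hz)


f = 440 × 2^(n/12) where n = semitones from A4
E3: -17 semitones from A4
f = 440 × 2^(-17/12)
f = 164.81 Hz


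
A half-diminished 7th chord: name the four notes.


Let's work it out.
Half-diminished 7th chord = root + minor 3rd + diminished 5th + minor 7th
Seventh chords stack in thirds, so the letter names are A-C-E-G
Root: A
Minor 3rd above A: C
Diminished 5th above A: Eb
Minor 7th above A: G
Chord = A C Eb G


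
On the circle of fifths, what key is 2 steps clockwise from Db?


Each clockwise step on the circle of fifths moves up a perfect 5th
From Db: Db → Ab → Eb
= Eb


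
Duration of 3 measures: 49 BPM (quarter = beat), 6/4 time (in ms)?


Step by step:
Quarter-note beat duration = 60000 / 49 ms
Beats per measure (6/4) = 6
One measure = 6 × 60000 / 49 = 360000 / 49 ms
3 measures = 3 × 360000 / 49 = 1080000 / 49
= 22040.8 ms


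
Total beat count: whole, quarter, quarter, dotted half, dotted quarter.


Reasoning:
Beat values:
  whole = 4 beats
  quarter = 1 beat
  quarter = 1 beat
  dotted half = 3 beats
  dotted quarter = 1.5 beats
Sum = 4 + 1 + 1 + 3 + 1.5
= 10.5 beats


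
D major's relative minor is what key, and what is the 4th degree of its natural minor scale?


Step by step:
The relative minor shares the major's key signature and starts on its 6th degree
6th degree = a major 6th above the tonic; a major 6th above D is B
→ relative minor of D major is B minor
B natural minor scale: B C# D E F# G A
= B minor; 4th degree = E


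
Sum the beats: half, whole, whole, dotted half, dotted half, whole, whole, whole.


Let's work it out.
Beat values:
  half = 2 beats
  whole = 4 beats
  whole = 4 beats
  dotted half = 3 beats
  dotted half = 3 beats
  whole = 4 beats
  whole = 4 beats
  whole = 4 beats
Sum = 2 + 4 + 4 + 3 + 3 + 4 + 4 + 4
= 28 beats


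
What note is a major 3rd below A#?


Solution.
A 3rd spans 3 letter names, so from A we land on F
A major 3rd = 4 semitones below A#
Spell F at that pitch: F#
= F#


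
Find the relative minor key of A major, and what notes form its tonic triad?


Working:
The relative minor shares the major's key signature and starts on its 6th degree
6th degree = a major 6th above the tonic; a major 6th above A is F#
→ relative minor of A major is F# minor
Tonic triad of F# minor = root + minor 3rd + perfect 5th = F# A C#
= F# minor; triad = F# A C#


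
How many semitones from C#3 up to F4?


Working:
Absolute semitone position = octave×12 + chromatic position
C#3: 3×12 + 1 = 37
F4: 4×12 + 5 = 53
Difference = 53 - 37 = 16
= 16 semitones


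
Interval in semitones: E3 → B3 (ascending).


Reasoning:
Absolute semitone position = octave×12 + chromatic position
E3: 3×12 + 4 = 40
B3: 3×12 + 11 = 47
Difference = 47 - 40 = 7
= 7 semitones


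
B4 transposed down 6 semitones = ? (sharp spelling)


B4: chromatic position 11 in octave 4 → absolute = 4×12 + 11 = 59
Transpose down 6: 59 - 6 = 53
53 = 4×12 + 5 → F in octave 4
Result = F4


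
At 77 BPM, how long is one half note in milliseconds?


Step by step:
One quarter-note beat = 60000 / BPM = 60000 / 77 ms
Half note = 2 × quarter note
Duration = 2 × 60000 / 77 = 120000 / 77
= 1558.4 ms


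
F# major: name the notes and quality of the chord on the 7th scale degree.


Solution.
F# major scale: F# G# A# B C# D# E#
Diatonic triad on degree 7 stacks scale notes 7, 2, 4: E# G# B
E#→G# = 3 semitones; E#→B = 6 semitones → diminished triad
= E# G# B (diminished)


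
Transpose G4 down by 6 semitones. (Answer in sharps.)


Working:
G4: chromatic position 7 in octave 4 → absolute = 4×12 + 7 = 55
Transpose down 6: 55 - 6 = 49
49 = 4×12 + 1 → C# in octave 4
Result = C#4


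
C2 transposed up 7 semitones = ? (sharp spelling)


Reasoning:
C2: chromatic position 0 in octave 2 → absolute = 2×12 + 0 = 24
Transpose up 7: 24 + 7 = 31
31 = 2×12 + 7 → G in octave 2
Result = G2


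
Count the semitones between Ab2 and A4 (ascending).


Step by step:
Absolute semitone position = octave×12 + chromatic position
Ab2: 2×12 + 8 = 32
A4: 4×12 + 9 = 57
Difference = 57 - 32 = 25
= 25 semitones


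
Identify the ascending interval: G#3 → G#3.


Letter names: G → G spans 1 letter name → a unison
Semitones: G#3 → G#3 = 0 half-steps
A unison of 0 semitones is a perfect unison
= perfect unison


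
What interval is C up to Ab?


Reasoning:
Letter names: C → A spans 6 letter names → a 6th
Semitones: C → Ab = 8 half-steps
A 6th of 8 semitones is a minor 6th
= minor 6th


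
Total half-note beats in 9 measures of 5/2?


Reasoning:
Time signature 5/2: the bottom number 2 means the half note gets one count
The top number 5 means 5 half-note beats per measure
Total = 5 × 9 measures
= 45 half-note beats


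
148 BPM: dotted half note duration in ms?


Working:
One quarter-note beat = 60000 / BPM = 60000 / 148 ms
Dotted half note = 3 × quarter note
Duration = 3 × 60000 / 148 = 180000 / 148
= 1216.2 ms


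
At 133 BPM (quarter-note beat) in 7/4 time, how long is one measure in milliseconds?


Reasoning:
Quarter-note beat duration = 60000 / 133 ms
Beats per measure (7/4) = 7
One measure = 7 × 60000 / 133 = 420000 / 133 ms
= 3157.9 ms


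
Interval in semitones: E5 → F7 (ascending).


Absolute semitone position = octave×12 + chromatic position
E5: 5×12 + 4 = 64
F7: 7×12 + 5 = 89
Difference = 89 - 64 = 25
= 25 semitones


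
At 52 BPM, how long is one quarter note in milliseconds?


Let's work it out.
One quarter-note beat = 60000 / BPM = 60000 / 52 ms
Duration = 60000 / 52
= 1153.8 ms


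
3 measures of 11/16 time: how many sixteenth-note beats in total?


Working:
Time signature 11/16: the bottom number 16 means the sixteenth note gets one count
The top number 11 means 11 sixteenth-note beats per measure
Total = 11 × 3 measures
= 33 sixteenth-note beats


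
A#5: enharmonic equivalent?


Reasoning:
Enharmonic notes sound the same pitch but are spelled with different letter names
A# and Bb name the same pitch class
= Bb5


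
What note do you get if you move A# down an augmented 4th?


Solution.
augmented 4th: 4 letter names, 6 semitones
Letter: A - 3 → E
Pitch: A# - 6 semitones, spelled as an E → E
= E


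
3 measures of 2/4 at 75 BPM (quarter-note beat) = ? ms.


Quarter-note beat duration = 60000 / 75 ms
Beats per measure (2/4) = 2
One measure = 2 × 60000 / 75 = 120000 / 75 ms
3 measures = 3 × 120000 / 75 = 360000 / 75
= 4800.0 ms


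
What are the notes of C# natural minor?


Working:
Natural minor scale pattern: W-H-W-W-H-W-W (2-1-2-2-1-2-2 semitones)
Starting from C#:
  C# + 2 semitones → D#
  D# + 1 semitone → E
  E + 2 semitones → F#
  F# + 2 semitones → G#
  G# + 1 semitone → A
  A + 2 semitones → B
  B + 2 semitones → C#
Scale = C# D# E F# G# A B


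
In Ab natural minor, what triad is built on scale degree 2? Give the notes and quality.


Reasoning:
Ab natural minor scale: Ab Bb Cb Db Eb Fb Gb
Diatonic triad on degree 2 stacks scale notes 2, 4, 6: Bb Db Fb
Bb→Db = 3 semitones; Bb→Fb = 6 semitones → diminished triad
= Bb Db Fb (diminished)


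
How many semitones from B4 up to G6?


Let's work it out.
Absolute semitone position = octave×12 + chromatic position
B4: 4×12 + 11 = 59
G6: 6×12 + 7 = 79
Difference = 79 - 59 = 20
= 20 semitones


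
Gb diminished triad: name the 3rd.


Let's work it out.
Diminished triad = root + minor 3rd (3 semitones) + diminished 5th (6 semitones)
A triad on Gb stacks thirds, so the chord tones use letter names G-B-D
Root: Gb
Minor 3rd above Gb: Bbb
Diminished 5th above Gb: Dbb
The 3rd = Bbb


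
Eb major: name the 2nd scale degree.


Major scale pattern: W-W-H-W-W-W-H (2-2-1-2-2-2-1 semitones)
Starting from Eb:
  Eb + 2 semitones → F
  F + 2 semitones → G
  G + 1 semitone → Ab
  Ab + 2 semitones → Bb
  Bb + 2 semitones → C
  C + 2 semitones → D
  D + 1 semitone → Eb
Scale: Eb F G Ab Bb C D
Degree 2 = F


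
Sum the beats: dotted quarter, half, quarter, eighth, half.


Reasoning:
Beat values:
  dotted quarter = 1.5 beats
  half = 2 beats
  quarter = 1 beat
  eighth = 0.5 beats
  half = 2 beats
Sum = 1.5 + 2 + 1 + 0.5 + 2
= 7 beats


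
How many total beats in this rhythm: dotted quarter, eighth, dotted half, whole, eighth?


Beat values:
  dotted quarter = 1.5 beats
  eighth = 0.5 beats
  dotted half = 3 beats
  whole = 4 beats
  eighth = 0.5 beats
Sum = 1.5 + 0.5 + 3 + 4 + 0.5
= 9.5 beats


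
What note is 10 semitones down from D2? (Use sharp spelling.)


Let's work it out.
D2: chromatic position 2 in octave 2 → absolute = 2×12 + 2 = 26
Transpose down 10: 26 - 10 = 16
16 = 1×12 + 4 → E in octave 1
Result = E1


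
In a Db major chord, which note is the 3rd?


Step by step:
Major triad = root + major 3rd (4 semitones) + perfect 5th (7 semitones)
A triad on Db stacks thirds, so the chord tones use letter names D-F-A
Root: Db
Major 3rd above Db: F
Perfect 5th above Db: Ab
The 3rd = F


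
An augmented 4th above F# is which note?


A 4th spans 4 letter names, so from F we land on B
An augmented 4th = 6 semitones above F#
Spell B at that pitch: B#
= B#


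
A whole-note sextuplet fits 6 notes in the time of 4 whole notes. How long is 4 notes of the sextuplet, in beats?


Working:
Sextuplet: 6 notes occupy the space of 4 whole notes
Space = 4 × 4 = 16 beats
Each sextuplet note = 16 / 6 = 8/3 beats
4 notes = 4 × 8/3 = 32/3
= 32/3 beats


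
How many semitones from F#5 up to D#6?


Working:
Absolute semitone position = octave×12 + chromatic position
F#5: 5×12 + 6 = 66
D#6: 6×12 + 3 = 75
Difference = 75 - 66 = 9
= 9 semitones


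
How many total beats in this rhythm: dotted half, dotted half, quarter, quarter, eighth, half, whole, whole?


Beat values:
  dotted half = 3 beats
  dotted half = 3 beats
  quarter = 1 beat
  quarter = 1 beat
  eighth = 0.5 beats
  half = 2 beats
  whole = 4 beats
  whole = 4 beats
Sum = 3 + 3 + 1 + 1 + 0.5 + 2 + 4 + 4
= 18.5 beats


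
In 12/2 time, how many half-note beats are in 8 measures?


Time signature 12/2: the bottom number 2 means the half note gets one count
The top number 12 means 12 half-note beats per measure
Total = 12 × 8 measures
= 96 half-note beats


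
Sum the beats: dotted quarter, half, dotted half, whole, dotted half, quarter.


Let's work it out.
Beat values:
  dotted quarter = 1.5 beats
  half = 2 beats
  dotted half = 3 beats
  whole = 4 beats
  dotted half = 3 beats
  quarter = 1 beat
Sum = 1.5 + 2 + 3 + 4 + 3 + 1
= 14.5 beats


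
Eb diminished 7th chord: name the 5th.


Diminished 7th chord = root + minor 3rd + diminished 5th + diminished 7th
Seventh chords stack in thirds, so the letter names are E-G-B-D
Root: Eb
Minor 3rd above Eb: Gb
Diminished 5th above Eb: Bbb
Diminished 7th above Eb: Dbb
The 5th = Bbb


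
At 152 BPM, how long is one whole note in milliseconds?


Let's work it out.
One quarter-note beat = 60000 / BPM = 60000 / 152 ms
Whole note = 4 × quarter note
Duration = 4 × 60000 / 152 = 240000 / 152
= 1578.9 ms


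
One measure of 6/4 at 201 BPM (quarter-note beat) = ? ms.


Solution.
Quarter-note beat duration = 60000 / 201 ms
Beats per measure (6/4) = 6
One measure = 6 × 60000 / 201 = 360000 / 201 ms
= 1791.0 ms


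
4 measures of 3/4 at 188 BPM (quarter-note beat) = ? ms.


Quarter-note beat duration = 60000 / 188 ms
Beats per measure (3/4) = 3
One measure = 3 × 60000 / 188 = 180000 / 188 ms
4 measures = 4 × 180000 / 188 = 720000 / 188
= 3829.8 ms


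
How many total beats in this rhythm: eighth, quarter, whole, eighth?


Beat values:
  eighth = 0.5 beats
  quarter = 1 beat
  whole = 4 beats
  eighth = 0.5 beats
Sum = 0.5 + 1 + 4 + 0.5
= 6 beats


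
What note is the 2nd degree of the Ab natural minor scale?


Natural minor scale pattern: W-H-W-W-H-W-W (2-1-2-2-1-2-2 semitones)
Starting from Ab:
  Ab + 2 semitones → Bb
  Bb + 1 semitone → Cb
  Cb + 2 semitones → Db
  Db + 2 semitones → Eb
  Eb + 1 semitone → Fb
  Fb + 2 semitones → Gb
  Gb + 2 semitones → Ab
Scale: Ab Bb Cb Db Eb Fb Gb
Degree 2 = Bb


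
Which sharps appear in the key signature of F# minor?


Solution.
Sharp minor keys follow the circle of fifths: A(0), E(1), B(2), F#(3), C#(4), G#(5), D#(6), A#(7)
F# minor has 3 sharps
Order of sharps: F# C# G# D# A# E# B# → first 3: F#, C#, G#
= F#, C#, G#


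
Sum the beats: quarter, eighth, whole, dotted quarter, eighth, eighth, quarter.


Solution.
Beat values:
  quarter = 1 beat
  eighth = 0.5 beats
  whole = 4 beats
  dotted quarter = 1.5 beats
  eighth = 0.5 beats
  eighth = 0.5 beats
  quarter = 1 beat
Sum = 1 + 0.5 + 4 + 1.5 + 0.5 + 0.5 + 1
= 9 beats


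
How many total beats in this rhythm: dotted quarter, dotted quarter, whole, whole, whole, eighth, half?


Beat values:
  dotted quarter = 1.5 beats
  dotted quarter = 1.5 beats
  whole = 4 beats
  whole = 4 beats
  whole = 4 beats
  eighth = 0.5 beats
  half = 2 beats
Sum = 1.5 + 1.5 + 4 + 4 + 4 + 0.5 + 2
= 17.5 beats


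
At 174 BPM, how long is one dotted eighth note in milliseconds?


Step by step:
One quarter-note beat = 60000 / BPM = 60000 / 174 ms
Dotted eighth note = 3/4 × quarter note
Duration = 3/4 × 60000 / 174 = 45000 / 174
= 258.6 ms


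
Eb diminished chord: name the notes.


Working:
Diminished triad = root + minor 3rd (3 semitones) + diminished 5th (6 semitones)
A triad on Eb stacks thirds, so the chord tones use letter names E-G-B
Root: Eb
Minor 3rd above Eb: Gb
Diminished 5th above Eb: Bbb
Chord = Eb Gb Bbb


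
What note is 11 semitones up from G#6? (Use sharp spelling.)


Let's work it out.
G#6: chromatic position 8 in octave 6 → absolute = 6×12 + 8 = 80
Transpose up 11: 80 + 11 = 91
91 = 7×12 + 7 → G in octave 7
Result = G7


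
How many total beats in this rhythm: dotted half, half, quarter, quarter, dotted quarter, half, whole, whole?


Reasoning:
Beat values:
  dotted half = 3 beats
  half = 2 beats
  quarter = 1 beat
  quarter = 1 beat
  dotted quarter = 1.5 beats
  half = 2 beats
  whole = 4 beats
  whole = 4 beats
Sum = 3 + 2 + 1 + 1 + 1.5 + 2 + 4 + 4
= 18.5 beats


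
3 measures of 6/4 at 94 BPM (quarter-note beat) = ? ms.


Quarter-note beat duration = 60000 / 94 ms
Beats per measure (6/4) = 6
One measure = 6 × 60000 / 94 = 360000 / 94 ms
3 measures = 3 × 360000 / 94 = 1080000 / 94
= 11489.4 ms


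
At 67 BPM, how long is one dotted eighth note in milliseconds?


One quarter-note beat = 60000 / BPM = 60000 / 67 ms
Dotted eighth note = 3/4 × quarter note
Duration = 3/4 × 60000 / 67 = 45000 / 67
= 671.6 ms


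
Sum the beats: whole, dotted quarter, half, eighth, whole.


Working:
Beat values:
  whole = 4 beats
  dotted quarter = 1.5 beats
  half = 2 beats
  eighth = 0.5 beats
  whole = 4 beats
Sum = 4 + 1.5 + 2 + 0.5 + 4
= 12 beats


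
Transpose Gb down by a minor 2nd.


Step by step:
minor 2nd: 2 letter names, 1 semitones
Letter: G - 1 → F
Pitch: Gb - 1 semitones, spelled as an F → F
= F


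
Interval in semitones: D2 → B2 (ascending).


Working:
Absolute semitone position = octave×12 + chromatic position
D2: 2×12 + 2 = 26
B2: 2×12 + 11 = 35
Difference = 35 - 26 = 9
= 9 semitones


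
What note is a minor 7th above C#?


Working:
A 7th spans 7 letter names, so from C we land on B
A minor 7th = 10 semitones above C#
Spell B at that pitch: B
= B


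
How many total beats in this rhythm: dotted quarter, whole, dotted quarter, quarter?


Working:
Beat values:
  dotted quarter = 1.5 beats
  whole = 4 beats
  dotted quarter = 1.5 beats
  quarter = 1 beat
Sum = 1.5 + 4 + 1.5 + 1
= 8 beats


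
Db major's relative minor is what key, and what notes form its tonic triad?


Working:
The relative minor shares the major's key signature and starts on its 6th degree
6th degree = a major 6th above the tonic; a major 6th above Db is Bb
→ relative minor of Db major is Bb minor
Tonic triad of Bb minor = root + minor 3rd + perfect 5th = Bb Db F
= Bb minor; triad = Bb Db F


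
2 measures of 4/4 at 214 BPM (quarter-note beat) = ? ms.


Reasoning:
Quarter-note beat duration = 60000 / 214 ms
Beats per measure (4/4) = 4
One measure = 4 × 60000 / 214 = 240000 / 214 ms
2 measures = 2 × 240000 / 214 = 480000 / 214
= 2243.0 ms


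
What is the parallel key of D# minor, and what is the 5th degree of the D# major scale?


Parallel keys share the same tonic but differ in mode
D# minor → parallel is D# major
D# major scale: D# E# F## G# A# B# C##
= D# major; 5th degree = A#


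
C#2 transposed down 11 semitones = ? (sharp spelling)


C#2: chromatic position 1 in octave 2 → absolute = 2×12 + 1 = 25
Transpose down 11: 25 - 11 = 14
14 = 1×12 + 2 → D in octave 1
Result = D1


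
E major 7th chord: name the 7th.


Solution.
Major 7th chord = root + major 3rd + perfect 5th + major 7th
Seventh chords stack in thirds, so the letter names are E-G-B-D
Root: E
Major 3rd above E: G#
Perfect 5th above E: B
Major 7th above E: D#
The 7th = D#


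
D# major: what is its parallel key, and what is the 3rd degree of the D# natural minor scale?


Reasoning:
Parallel keys share the same tonic but differ in mode
D# major → parallel is D# minor
D# natural minor scale: D# E# F# G# A# B C#
= D# minor; 3rd degree = F#


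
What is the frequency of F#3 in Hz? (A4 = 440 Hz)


f = 440 × 2^(n/12) where n = semitones from A4
F#3: -15 semitones from A4
f = 440 × 2^(-15/12)
f = 185.00 Hz


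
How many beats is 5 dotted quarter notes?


Base quarter note = 1 beat
Dot 1 adds half the previous value: +1/2
One dotted quarter = 1 + 1/2 = 3/2
5 of them = 5 × 3/2 = 15/2
= 15/2 beats


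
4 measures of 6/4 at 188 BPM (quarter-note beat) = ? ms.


Reasoning:
Quarter-note beat duration = 60000 / 188 ms
Beats per measure (6/4) = 6
One measure = 6 × 60000 / 188 = 360000 / 188 ms
4 measures = 4 × 360000 / 188 = 1440000 / 188
= 7659.6 ms


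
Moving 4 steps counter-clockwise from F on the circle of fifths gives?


Reasoning:
Each counter-clockwise step moves down a perfect 5th (= up a perfect 4th)
From F: F → Bb → Eb → Ab → Db
= Db


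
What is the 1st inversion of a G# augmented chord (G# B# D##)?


Let's work it out.
Root position: G# B# D##
1st inversion: move root up an octave
Bass note: B#
Notes (bottom to top) = B# D## G#


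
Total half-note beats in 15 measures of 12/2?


Solution.
Time signature 12/2: the bottom number 2 means the half note gets one count
The top number 12 means 12 half-note beats per measure
Total = 12 × 15 measures
= 180 half-note beats


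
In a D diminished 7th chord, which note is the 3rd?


Step by step:
Diminished 7th chord = root + minor 3rd + diminished 5th + diminished 7th
Seventh chords stack in thirds, so the letter names are D-F-A-C
Root: D
Minor 3rd above D: F
Diminished 5th above D: Ab
Diminished 7th above D: Cb
The 3rd = F


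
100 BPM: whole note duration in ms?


Working:
One quarter-note beat = 60000 / BPM = 60000 / 100 ms
Whole note = 4 × quarter note
Duration = 4 × 60000 / 100 = 240000 / 100
= 2400.0 ms


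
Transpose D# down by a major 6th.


Step by step:
major 6th: 6 letter names, 9 semitones
Letter: D - 5 → F
Pitch: D# - 9 semitones, spelled as an F → F#
= F#


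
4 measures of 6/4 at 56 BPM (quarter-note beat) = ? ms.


Working:
Quarter-note beat duration = 60000 / 56 ms
Beats per measure (6/4) = 6
One measure = 6 × 60000 / 56 = 360000 / 56 ms
4 measures = 4 × 360000 / 56 = 1440000 / 56
= 25714.3 ms


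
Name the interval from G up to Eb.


Step by step:
Letter names: G → E spans 6 letter names → a 6th
Semitones: G → Eb = 8 half-steps
A 6th of 8 semitones is a minor 6th
= minor 6th


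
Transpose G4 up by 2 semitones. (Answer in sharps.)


Step by step:
G4: chromatic position 7 in octave 4 → absolute = 4×12 + 7 = 55
Transpose up 2: 55 + 2 = 57
57 = 4×12 + 9 → A in octave 4
Result = A4


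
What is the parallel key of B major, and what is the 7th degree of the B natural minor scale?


Working:
Parallel keys share the same tonic but differ in mode
B major → parallel is B minor
B natural minor scale: B C# D E F# G A
= B minor; 7th degree = A


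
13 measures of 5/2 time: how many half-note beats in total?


Reasoning:
Time signature 5/2: the bottom number 2 means the half note gets one count
The top number 5 means 5 half-note beats per measure
Total = 5 × 13 measures
= 65 half-note beats


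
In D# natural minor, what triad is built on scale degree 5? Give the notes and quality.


Solution.
D# natural minor scale: D# E# F# G# A# B C#
Diatonic triad on degree 5 stacks scale notes 5, 7, 2: A# C# E#
A#→C# = 3 semitones; A#→E# = 7 semitones → minor triad
= A# C# E# (minor)


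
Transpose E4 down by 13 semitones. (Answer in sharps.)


Let's work it out.
E4: chromatic position 4 in octave 4 → absolute = 4×12 + 4 = 52
Transpose down 13: 52 - 13 = 39
39 = 3×12 + 3 → D# in octave 3
Result = D#3


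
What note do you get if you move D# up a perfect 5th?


perfect 5th: 5 letter names, 7 semitones
Letter: D + 4 → A
Pitch: D# + 7 semitones, spelled as an A → A#
= A#


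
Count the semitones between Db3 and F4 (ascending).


Step by step:
Absolute semitone position = octave×12 + chromatic position
Db3: 3×12 + 1 = 37
F4: 4×12 + 5 = 53
Difference = 53 - 37 = 16
= 16 semitones


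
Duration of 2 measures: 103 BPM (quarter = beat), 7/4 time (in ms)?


Step by step:
Quarter-note beat duration = 60000 / 103 ms
Beats per measure (7/4) = 7
One measure = 7 × 60000 / 103 = 420000 / 103 ms
2 measures = 2 × 420000 / 103 = 840000 / 103
= 8155.3 ms


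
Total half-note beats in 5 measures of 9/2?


Reasoning:
Time signature 9/2: the bottom number 2 means the half note gets one count
The top number 9 means 9 half-note beats per measure
Total = 9 × 5 measures
= 45 half-note beats


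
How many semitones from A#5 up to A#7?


Let's work it out.
Absolute semitone position = octave×12 + chromatic position
A#5: 5×12 + 10 = 70
A#7: 7×12 + 10 = 94
Difference = 94 - 70 = 24
= 24 semitones


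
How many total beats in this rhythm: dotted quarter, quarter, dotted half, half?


Beat values:
  dotted quarter = 1.5 beats
  quarter = 1 beat
  dotted half = 3 beats
  half = 2 beats
Sum = 1.5 + 1 + 3 + 2
= 7.5 beats


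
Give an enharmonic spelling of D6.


Enharmonic notes sound the same pitch but are spelled with different letter names
D and Ebb name the same pitch class
= Ebb6


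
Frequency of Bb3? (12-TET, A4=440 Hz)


Reasoning:
f = 440 × 2^(n/12) where n = semitones from A4
Bb3: -11 semitones from A4
f = 440 × 2^(-11/12)
f = 233.08 Hz


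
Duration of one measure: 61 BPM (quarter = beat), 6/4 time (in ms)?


Working:
Quarter-note beat duration = 60000 / 61 ms
Beats per measure (6/4) = 6
One measure = 6 × 60000 / 61 = 360000 / 61 ms
= 5901.6 ms


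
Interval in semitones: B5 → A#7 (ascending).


Solution.
Absolute semitone position = octave×12 + chromatic position
B5: 5×12 + 11 = 71
A#7: 7×12 + 10 = 94
Difference = 94 - 71 = 23
= 23 semitones


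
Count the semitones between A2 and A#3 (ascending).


Let's work it out.
Absolute semitone position = octave×12 + chromatic position
A2: 2×12 + 9 = 33
A#3: 3×12 + 10 = 46
Difference = 46 - 33 = 13
= 13 semitones


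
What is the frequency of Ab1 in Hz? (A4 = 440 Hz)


Reasoning:
f = 440 × 2^(n/12) where n = semitones from A4
Ab1: -37 semitones from A4
f = 440 × 2^(-37/12)
f = 51.91 Hz


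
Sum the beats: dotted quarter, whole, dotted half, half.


Solution.
Beat values:
  dotted quarter = 1.5 beats
  whole = 4 beats
  dotted half = 3 beats
  half = 2 beats
Sum = 1.5 + 4 + 3 + 2
= 10.5 beats


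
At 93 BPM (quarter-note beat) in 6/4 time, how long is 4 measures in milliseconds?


Solution.
Quarter-note beat duration = 60000 / 93 ms
Beats per measure (6/4) = 6
One measure = 6 × 60000 / 93 = 360000 / 93 ms
4 measures = 4 × 360000 / 93 = 1440000 / 93
= 15483.9 ms


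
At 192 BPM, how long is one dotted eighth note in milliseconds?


One quarter-note beat = 60000 / BPM = 60000 / 192 ms
Dotted eighth note = 3/4 × quarter note
Duration = 3/4 × 60000 / 192 = 45000 / 192
= 234.4 ms


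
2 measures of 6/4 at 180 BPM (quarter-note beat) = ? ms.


Reasoning:
Quarter-note beat duration = 60000 / 180 ms
Beats per measure (6/4) = 6
One measure = 6 × 60000 / 180 = 360000 / 180 ms
2 measures = 2 × 360000 / 180 = 720000 / 180
= 4000.0 ms


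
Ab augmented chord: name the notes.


Let's work it out.
Augmented triad = root + major 3rd (4 semitones) + augmented 5th (8 semitones)
A triad on Ab stacks thirds, so the chord tones use letter names A-C-E
Root: Ab
Major 3rd above Ab: C
Augmented 5th above Ab: E
Chord = Ab C E


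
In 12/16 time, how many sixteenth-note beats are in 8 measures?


Reasoning:
Time signature 12/16: the bottom number 16 means the sixteenth note gets one count
The top number 12 means 12 sixteenth-note beats per measure
Total = 12 × 8 measures
= 96 sixteenth-note beats


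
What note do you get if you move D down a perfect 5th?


Step by step:
perfect 5th: 5 letter names, 7 semitones
Letter: D - 4 → G
Pitch: D - 7 semitones, spelled as a G → G
= G


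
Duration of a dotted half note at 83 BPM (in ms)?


Let's work it out.
One quarter-note beat = 60000 / BPM = 60000 / 83 ms
Dotted half note = 3 × quarter note
Duration = 3 × 60000 / 83 = 180000 / 83
= 2168.7 ms


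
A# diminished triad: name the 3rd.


Reasoning:
Diminished triad = root + minor 3rd (3 semitones) + diminished 5th (6 semitones)
A triad on A# stacks thirds, so the chord tones use letter names A-C-E
Root: A#
Minor 3rd above A#: C#
Diminished 5th above A#: E
The 3rd = C#


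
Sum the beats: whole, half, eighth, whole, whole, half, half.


Solution.
Beat values:
  whole = 4 beats
  half = 2 beats
  eighth = 0.5 beats
  whole = 4 beats
  whole = 4 beats
  half = 2 beats
  half = 2 beats
Sum = 4 + 2 + 0.5 + 4 + 4 + 2 + 2
= 18.5 beats


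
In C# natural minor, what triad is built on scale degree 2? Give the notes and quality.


C# natural minor scale: C# D# E F# G# A B
Diatonic triad on degree 2 stacks scale notes 2, 4, 6: D# F# A
D#→F# = 3 semitones; D#→A = 6 semitones → diminished triad
= D# F# A (diminished)


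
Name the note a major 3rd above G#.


Reasoning:
A 3rd spans 3 letter names, so from G we land on B
A major 3rd = 4 semitones above G#
Spell B at that pitch: B#
= B#


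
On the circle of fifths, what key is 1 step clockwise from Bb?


Each clockwise step on the circle of fifths moves up a perfect 5th
From Bb: Bb → F
= F
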